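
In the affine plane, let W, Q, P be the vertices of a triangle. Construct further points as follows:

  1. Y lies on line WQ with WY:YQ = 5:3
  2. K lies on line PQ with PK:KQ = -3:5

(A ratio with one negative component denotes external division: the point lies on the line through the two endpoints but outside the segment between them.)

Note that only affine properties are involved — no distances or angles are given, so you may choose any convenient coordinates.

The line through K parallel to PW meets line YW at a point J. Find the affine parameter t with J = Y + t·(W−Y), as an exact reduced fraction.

Assign W = (0, 0), Q = (1, 0), P = (0, 1) — the answer is frame-independent, so this choice is without loss of generality.
1. Y lies on line WQ with WY:YQ = 5:3 ⇒ Y = (5/8, 0)
2. K lies on line PQ with PK:KQ = -3:5 ⇒ K = (-3/2, 5/2)
through K parallel to PW: direction (0, -1); meets YW at J = (-3/2, 0)
J = Y + t·(W−Y) with t = 17/5

t = 17/5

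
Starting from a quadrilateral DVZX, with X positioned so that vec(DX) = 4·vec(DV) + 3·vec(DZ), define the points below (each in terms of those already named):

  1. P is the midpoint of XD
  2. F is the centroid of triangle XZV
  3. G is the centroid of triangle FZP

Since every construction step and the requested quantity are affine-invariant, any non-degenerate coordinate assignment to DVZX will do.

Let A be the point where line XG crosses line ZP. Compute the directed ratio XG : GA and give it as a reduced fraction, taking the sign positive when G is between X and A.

Work in coordinates with D = (0, 0), V = (1, 0), Z = (0, 1), X = (4, 3).
1. P is the midpoint of XD ⇒ P = (2, 3/2)
2. F is the centroid of triangle XZV ⇒ F = (5/3, 4/3)
3. G is the centroid of triangle FZP ⇒ G = (11/9, 23/18)
line XG meets ZP at A = (48/37, 49/37)
G = X + t·(A−X) with t = 37/36, so XG:GA = 37/36:-1/36

XG:GA = -37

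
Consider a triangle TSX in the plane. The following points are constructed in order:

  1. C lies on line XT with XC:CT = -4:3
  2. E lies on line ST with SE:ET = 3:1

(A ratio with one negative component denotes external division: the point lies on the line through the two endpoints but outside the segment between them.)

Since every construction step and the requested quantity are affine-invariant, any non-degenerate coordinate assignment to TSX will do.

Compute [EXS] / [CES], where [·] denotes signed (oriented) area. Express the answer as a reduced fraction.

Assign T = (0, 0), S = (1, 0), X = (0, 1) — the answer is frame-independent, so this choice is without loss of generality.
1. C lies on line XT with XC:CT = -4:3 ⇒ C = (0, -3)
2. E lies on line ST with SE:ET = 3:1 ⇒ E = (1/4, 0)
2·[EXS] = -3/4, 2·[CES] = -9/4
[EXS]:[CES] = -3/4:-9/4 = 1/3

[EXS]:[CES] = 1/3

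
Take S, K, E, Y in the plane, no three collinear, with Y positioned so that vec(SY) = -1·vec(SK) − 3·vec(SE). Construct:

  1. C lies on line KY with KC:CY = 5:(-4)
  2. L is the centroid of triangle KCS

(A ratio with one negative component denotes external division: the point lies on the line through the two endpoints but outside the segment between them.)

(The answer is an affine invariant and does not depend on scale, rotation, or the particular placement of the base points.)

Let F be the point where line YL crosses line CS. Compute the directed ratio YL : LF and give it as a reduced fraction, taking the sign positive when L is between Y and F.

Set S = (0, 0), K = (1, 0), E = (0, 1), Y = (-1, -3); any affine frame gives the same invariant.
1. C lies on line KY with KC:CY = 5:(-4) ⇒ C = (-9, -15)
2. L is the centroid of triangle KCS ⇒ L = (-8/3, -5)
line YL meets CS at F = (-27/7, -45/7)
L = Y + t·(F−Y) with t = 7/12, so YL:LF = 7/12:5/12

YL:LF = 7/5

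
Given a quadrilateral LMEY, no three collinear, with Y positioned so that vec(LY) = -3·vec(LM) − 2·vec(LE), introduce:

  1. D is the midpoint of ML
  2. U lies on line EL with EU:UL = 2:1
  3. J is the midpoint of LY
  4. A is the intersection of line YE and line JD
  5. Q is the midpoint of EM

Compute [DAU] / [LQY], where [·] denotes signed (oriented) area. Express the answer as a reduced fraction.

Set L = (0, 0), M = (1, 0), E = (0, 1), Y = (-3, -2); any affine frame gives the same invariant.
1. D is the midpoint of ML ⇒ D = (1/2, 0)
2. U lies on line EL with EU:UL = 2:1 ⇒ U = (0, 1/3)
3. J is the midpoint of LY ⇒ J = (-3/2, -1)
4. A is the intersection of line YE and line JD ⇒ A = (-5/2, -3/2)
5. Q is the midpoint of EM ⇒ Q = (1/2, 1/2)
2·[DAU] = -7/4, 2·[LQY] = 1/2
[DAU]:[LQY] = -7/4:1/2 = -7/2

[DAU]:[LQY] = -7/2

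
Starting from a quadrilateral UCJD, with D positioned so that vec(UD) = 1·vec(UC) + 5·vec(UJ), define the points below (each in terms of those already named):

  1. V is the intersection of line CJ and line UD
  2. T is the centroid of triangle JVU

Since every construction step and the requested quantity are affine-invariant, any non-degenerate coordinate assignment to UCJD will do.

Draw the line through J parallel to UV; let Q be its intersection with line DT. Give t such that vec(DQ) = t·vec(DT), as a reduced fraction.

Assign U = (0, 0), C = (1, 0), J = (0, 1), D = (1, 5) — the answer is frame-independent, so this choice is without loss of generality.
1. V is the intersection of line CJ and line UD ⇒ V = (1/6, 5/6)
2. T is the centroid of triangle JVU ⇒ T = (1/18, 11/18)
through J parallel to UV: direction (1/6, 5/6); meets DT at Q = (-11/6, -49/6)
Q = D + t·(T−D) with t = 3

t = 3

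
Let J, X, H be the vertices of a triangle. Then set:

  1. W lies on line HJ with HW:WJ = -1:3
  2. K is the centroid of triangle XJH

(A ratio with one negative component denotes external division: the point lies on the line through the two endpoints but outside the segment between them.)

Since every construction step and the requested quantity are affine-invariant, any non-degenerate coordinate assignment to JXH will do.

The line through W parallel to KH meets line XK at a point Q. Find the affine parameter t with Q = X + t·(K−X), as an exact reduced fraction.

Work in coordinates with J = (0, 0), X = (1, 0), H = (0, 1).
1. W lies on line HJ with HW:WJ = -1:3 ⇒ W = (0, 3/2)
2. K is the centroid of triangle XJH ⇒ K = (1/3, 1/3)
through W parallel to KH: direction (-1/3, 2/3); meets XK at Q = (2/3, 1/6)
Q = X + t·(K−X) with t = 1/2

t = 1/2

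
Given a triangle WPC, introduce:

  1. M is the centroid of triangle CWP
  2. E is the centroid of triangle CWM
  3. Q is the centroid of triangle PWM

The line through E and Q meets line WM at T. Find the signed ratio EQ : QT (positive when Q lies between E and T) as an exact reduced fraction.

Work in coordinates with W = (0, 0), P = (1, 0), C = (0, 1).
1. M is the centroid of triangle CWP ⇒ M = (1/3, 1/3)
2. E is the centroid of triangle CWM ⇒ E = (1/9, 4/9)
3. Q is the centroid of triangle PWM ⇒ Q = (4/9, 1/9)
line EQ meets WM at T = (5/18, 5/18)
Q = E + t·(T−E) with t = 2, so EQ:QT = 2:-1

EQ:QT = -2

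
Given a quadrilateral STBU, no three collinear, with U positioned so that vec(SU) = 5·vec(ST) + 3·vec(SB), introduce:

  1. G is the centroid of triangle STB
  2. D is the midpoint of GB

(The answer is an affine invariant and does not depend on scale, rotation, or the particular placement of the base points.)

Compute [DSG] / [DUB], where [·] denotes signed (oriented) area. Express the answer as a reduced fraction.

Work in coordinates with S = (0, 0), T = (1, 0), B = (0, 1), U = (5, 3).
1. G is the centroid of triangle STB ⇒ G = (1/3, 1/3)
2. D is the midpoint of GB ⇒ D = (1/6, 2/3)
2·[DSG] = 1/6, 2·[DUB] = 2
[DSG]:[DUB] = 1/6:2 = 1/12

[DSG]:[DUB] = 1/12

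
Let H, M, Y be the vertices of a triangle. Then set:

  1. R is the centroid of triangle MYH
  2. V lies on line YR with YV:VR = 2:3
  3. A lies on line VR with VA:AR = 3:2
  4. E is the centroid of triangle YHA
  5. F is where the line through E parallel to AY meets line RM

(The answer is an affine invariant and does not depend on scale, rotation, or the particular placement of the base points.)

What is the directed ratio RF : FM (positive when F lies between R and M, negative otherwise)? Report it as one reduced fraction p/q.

Work in coordinates with H = (0, 0), M = (1, 0), Y = (0, 1).
1. R is the centroid of triangle MYH ⇒ R = (1/3, 1/3)
2. V lies on line YR with YV:VR = 2:3 ⇒ V = (2/15, 11/15)
3. A lies on line VR with VA:AR = 3:2 ⇒ A = (19/75, 37/75)
4. E is the centroid of triangle YHA ⇒ E = (19/225, 112/225)
5. F is where the line through E parallel to AY meets line RM ⇒ F = (1/9, 4/9)
F = R + t·(M−R) with t = -1/3, so RF:FM = t:(1−t) = -1/3:4/3

RF:FM = -1/4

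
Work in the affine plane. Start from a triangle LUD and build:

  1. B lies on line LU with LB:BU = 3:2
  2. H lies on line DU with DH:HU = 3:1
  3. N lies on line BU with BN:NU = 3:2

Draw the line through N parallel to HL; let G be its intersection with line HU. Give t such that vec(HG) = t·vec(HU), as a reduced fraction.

t = 21/25

Work in coordinates with L = (0, 0), U = (1, 0), D = (0, 1).
1. B lies on line LU with LB:BU = 3:2 ⇒ B = (3/5, 0)
2. H lies on line DU with DH:HU = 3:1 ⇒ H = (3/4, 1/4)
3. N lies on line BU with BN:NU = 3:2 ⇒ N = (21/25, 0)
through N parallel to HL: direction (-3/4, -1/4); meets HU at G = (24/25, 1/25)
G = H + t·(U−H) with t = 21/25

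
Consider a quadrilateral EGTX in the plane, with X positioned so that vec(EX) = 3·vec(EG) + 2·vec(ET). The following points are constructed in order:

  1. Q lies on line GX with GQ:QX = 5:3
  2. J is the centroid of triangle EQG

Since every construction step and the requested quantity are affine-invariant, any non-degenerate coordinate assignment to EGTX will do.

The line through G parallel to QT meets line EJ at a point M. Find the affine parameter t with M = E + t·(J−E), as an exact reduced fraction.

t = -3/8

Set E = (0, 0), G = (1, 0), T = (0, 1), X = (3, 2); any affine frame gives the same invariant.
1. Q lies on line GX with GQ:QX = 5:3 ⇒ Q = (9/4, 5/4)
2. J is the centroid of triangle EQG ⇒ J = (13/12, 5/12)
through G parallel to QT: direction (-9/4, -1/4); meets EJ at M = (-13/32, -5/32)
M = E + t·(J−E) with t = -3/8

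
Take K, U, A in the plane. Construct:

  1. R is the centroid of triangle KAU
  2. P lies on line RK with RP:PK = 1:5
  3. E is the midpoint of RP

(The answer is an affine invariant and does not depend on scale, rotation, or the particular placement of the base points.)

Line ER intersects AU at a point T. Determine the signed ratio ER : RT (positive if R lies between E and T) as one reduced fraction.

ER:RT = 1/6

Choose coordinates K = (0, 0), U = (1, 0), A = (0, 1).
1. R is the centroid of triangle KAU ⇒ R = (1/3, 1/3)
2. P lies on line RK with RP:PK = 1:5 ⇒ P = (5/18, 5/18)
3. E is the midpoint of RP ⇒ E = (11/36, 11/36)
line ER meets AU at T = (1/2, 1/2)
R = E + t·(T−E) with t = 1/7, so ER:RT = 1/7:6/7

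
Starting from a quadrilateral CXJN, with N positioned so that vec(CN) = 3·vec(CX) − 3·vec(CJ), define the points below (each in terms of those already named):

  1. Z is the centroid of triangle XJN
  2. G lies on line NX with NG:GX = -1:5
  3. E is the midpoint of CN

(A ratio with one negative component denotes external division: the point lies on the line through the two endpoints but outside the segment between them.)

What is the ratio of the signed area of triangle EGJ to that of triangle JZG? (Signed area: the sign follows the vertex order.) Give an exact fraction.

Set C = (0, 0), X = (1, 0), J = (0, 1), N = (3, -3); any affine frame gives the same invariant.
1. Z is the centroid of triangle XJN ⇒ Z = (4/3, -2/3)
2. G lies on line NX with NG:GX = -1:5 ⇒ G = (7/2, -15/4)
3. E is the midpoint of CN ⇒ E = (3/2, -3/2)
2·[EGJ] = 13/8, 2·[JZG] = -1/2
[EGJ]:[JZG] = 13/8:-1/2 = -13/4

[EGJ]:[JZG] = -13/4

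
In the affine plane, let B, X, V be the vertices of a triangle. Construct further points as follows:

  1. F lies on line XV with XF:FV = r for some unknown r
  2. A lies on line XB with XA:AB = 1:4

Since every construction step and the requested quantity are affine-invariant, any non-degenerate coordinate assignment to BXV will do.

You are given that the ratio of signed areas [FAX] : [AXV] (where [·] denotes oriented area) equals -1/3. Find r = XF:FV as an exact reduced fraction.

r = -1/4

Set B = (0, 0), X = (1, 0), V = (0, 1); any affine frame gives the same invariant.
1. With XF:FV = r, write λ = r/(r+1) so F = X + λ·(V−X); F is affine-linear in λ
2. A lies on line XB with XA:AB = 1:4 ⇒ A = (4/5, 0)
Every point depending on F is an affine combination of F and λ-independent points, so each such coordinate is linear in λ; the λ² term in each signed area is a multiple of (V−X)×(V−X) = 0, so 2·[FAX] and 2·[AXV] are each linear in λ. Evaluating at λ=0 and λ=1:
  2·[FAX] = 1/5·λ,   2·[AXV] = 1/5
So [FAX]:[AXV] = (1/5·λ) / (1/5). Setting this equal to -1/3:
  1/5·λ = -1/3·(1/5)  ⇒  λ = -1/3
Then r = λ/(1−λ) = (-1/3)/(4/3) = -1/4. Check: with r = -1/4, F = (4/3, -1/3) and [FAX]:[AXV] = -1/3 as required.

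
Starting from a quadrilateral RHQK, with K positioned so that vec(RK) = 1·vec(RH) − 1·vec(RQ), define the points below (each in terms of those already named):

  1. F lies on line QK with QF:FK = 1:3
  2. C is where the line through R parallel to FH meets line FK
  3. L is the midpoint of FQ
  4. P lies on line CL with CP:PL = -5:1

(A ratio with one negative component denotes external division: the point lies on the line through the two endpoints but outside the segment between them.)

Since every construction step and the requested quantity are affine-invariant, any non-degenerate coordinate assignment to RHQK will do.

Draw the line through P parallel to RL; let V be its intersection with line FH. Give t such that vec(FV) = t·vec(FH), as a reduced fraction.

t = -9/20

Work in coordinates with R = (0, 0), H = (1, 0), Q = (0, 1), K = (1, -1).
1. F lies on line QK with QF:FK = 1:3 ⇒ F = (1/4, 1/2)
2. C is where the line through R parallel to FH meets line FK ⇒ C = (3/4, -1/2)
3. L is the midpoint of FQ ⇒ L = (1/8, 3/4)
4. P lies on line CL with CP:PL = -5:1 ⇒ P = (-1/32, 17/16)
through P parallel to RL: direction (1/8, 3/4); meets FH at V = (-7/80, 29/40)
V = F + t·(H−F) with t = -9/20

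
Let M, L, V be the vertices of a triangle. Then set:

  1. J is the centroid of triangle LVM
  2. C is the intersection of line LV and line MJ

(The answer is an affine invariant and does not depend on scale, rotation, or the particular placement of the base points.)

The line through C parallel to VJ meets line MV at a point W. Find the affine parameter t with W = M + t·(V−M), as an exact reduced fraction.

Assign M = (0, 0), L = (1, 0), V = (0, 1) — the answer is frame-independent, so this choice is without loss of generality.
1. J is the centroid of triangle LVM ⇒ J = (1/3, 1/3)
2. C is the intersection of line LV and line MJ ⇒ C = (1/2, 1/2)
through C parallel to VJ: direction (1/3, -2/3); meets MV at W = (0, 3/2)
W = M + t·(V−M) with t = 3/2

t = 3/2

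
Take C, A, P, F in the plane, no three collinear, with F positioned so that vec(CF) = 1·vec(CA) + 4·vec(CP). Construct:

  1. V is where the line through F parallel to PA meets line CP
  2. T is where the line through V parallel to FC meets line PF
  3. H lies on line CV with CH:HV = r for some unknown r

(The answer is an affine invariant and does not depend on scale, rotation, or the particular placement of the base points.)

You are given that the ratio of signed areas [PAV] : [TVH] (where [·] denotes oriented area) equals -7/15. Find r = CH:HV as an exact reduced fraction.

Work in coordinates with C = (0, 0), A = (1, 0), P = (0, 1), F = (1, 4).
1. V is where the line through F parallel to PA meets line CP ⇒ V = (0, 5)
2. T is where the line through V parallel to FC meets line PF ⇒ T = (-4, -11)
3. With CH:HV = r, write λ = r/(r+1) so H = C + λ·(V−C); H is affine-linear in λ
Every point depending on H is an affine combination of H and λ-independent points, so each such coordinate is linear in λ; the λ² term in each signed area is a multiple of (V−C)×(V−C) = 0, so 2·[PAV] and 2·[TVH] are each linear in λ. Evaluating at λ=0 and λ=1:
  2·[PAV] = 4,   2·[TVH] = 20·λ − 20
So [PAV]:[TVH] = (4) / (20·λ − 20). Setting this equal to -7/15:
  4 = -7/15·(20·λ − 20)  ⇒  λ = 4/7
Then r = λ/(1−λ) = (4/7)/(3/7) = 4/3. Check: with r = 4/3, H = (0, 20/7) and [PAV]:[TVH] = -7/15 as required.

r = 4/3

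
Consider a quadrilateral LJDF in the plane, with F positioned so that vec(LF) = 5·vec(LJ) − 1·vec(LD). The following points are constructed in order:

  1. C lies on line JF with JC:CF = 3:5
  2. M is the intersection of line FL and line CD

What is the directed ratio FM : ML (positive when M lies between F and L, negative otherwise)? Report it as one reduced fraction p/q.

Work in coordinates with L = (0, 0), J = (1, 0), D = (0, 1), F = (5, -1).
1. C lies on line JF with JC:CF = 3:5 ⇒ C = (5/2, -3/8)
2. M is the intersection of line FL and line CD ⇒ M = (20/7, -4/7)
M = F + t·(L−F) with t = 3/7, so FM:ML = t:(1−t) = 3/7:4/7

FM:ML = 3/4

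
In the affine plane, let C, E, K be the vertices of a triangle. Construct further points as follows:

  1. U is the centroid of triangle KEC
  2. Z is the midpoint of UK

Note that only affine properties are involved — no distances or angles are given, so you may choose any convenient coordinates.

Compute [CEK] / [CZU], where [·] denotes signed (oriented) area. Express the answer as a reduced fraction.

[CEK]:[CZU] = -6

Set C = (0, 0), E = (1, 0), K = (0, 1); any affine frame gives the same invariant.
1. U is the centroid of triangle KEC ⇒ U = (1/3, 1/3)
2. Z is the midpoint of UK ⇒ Z = (1/6, 2/3)
2·[CEK] = 1, 2·[CZU] = -1/6
[CEK]:[CZU] = 1:-1/6 = -6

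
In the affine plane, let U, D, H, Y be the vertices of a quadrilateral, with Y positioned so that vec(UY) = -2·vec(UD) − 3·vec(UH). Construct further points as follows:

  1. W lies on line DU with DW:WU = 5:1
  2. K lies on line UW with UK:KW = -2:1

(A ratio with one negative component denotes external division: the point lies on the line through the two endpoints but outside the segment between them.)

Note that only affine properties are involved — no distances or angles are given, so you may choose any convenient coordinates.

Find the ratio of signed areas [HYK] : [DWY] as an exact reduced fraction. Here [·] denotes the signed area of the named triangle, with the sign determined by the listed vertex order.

[HYK]:[DWY] = 4/3

Assign U = (0, 0), D = (1, 0), H = (0, 1), Y = (-2, -3) — the answer is frame-independent, so this choice is without loss of generality.
1. W lies on line DU with DW:WU = 5:1 ⇒ W = (1/6, 0)
2. K lies on line UW with UK:KW = -2:1 ⇒ K = (1/3, 0)
2·[HYK] = 10/3, 2·[DWY] = 5/2
[HYK]:[DWY] = 10/3:5/2 = 4/3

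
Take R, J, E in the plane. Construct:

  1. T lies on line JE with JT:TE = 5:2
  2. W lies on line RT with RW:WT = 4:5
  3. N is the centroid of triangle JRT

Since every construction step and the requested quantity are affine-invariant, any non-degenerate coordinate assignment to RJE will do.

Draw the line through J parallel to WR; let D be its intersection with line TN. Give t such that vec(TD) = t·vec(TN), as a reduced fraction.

Choose coordinates R = (0, 0), J = (1, 0), E = (0, 1).
1. T lies on line JE with JT:TE = 5:2 ⇒ T = (2/7, 5/7)
2. W lies on line RT with RW:WT = 4:5 ⇒ W = (8/63, 20/63)
3. N is the centroid of triangle JRT ⇒ N = (3/7, 5/21)
through J parallel to WR: direction (-8/63, -20/63); meets TN at D = (5/7, -5/7)
D = T + t·(N−T) with t = 3

t = 3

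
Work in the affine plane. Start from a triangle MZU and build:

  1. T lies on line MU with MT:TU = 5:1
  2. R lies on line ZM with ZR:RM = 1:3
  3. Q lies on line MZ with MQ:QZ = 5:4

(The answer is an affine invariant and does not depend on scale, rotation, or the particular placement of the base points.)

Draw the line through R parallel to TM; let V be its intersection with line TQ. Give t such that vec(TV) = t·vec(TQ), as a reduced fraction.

Choose coordinates M = (0, 0), Z = (1, 0), U = (0, 1).
1. T lies on line MU with MT:TU = 5:1 ⇒ T = (0, 5/6)
2. R lies on line ZM with ZR:RM = 1:3 ⇒ R = (3/4, 0)
3. Q lies on line MZ with MQ:QZ = 5:4 ⇒ Q = (5/9, 0)
through R parallel to TM: direction (0, -5/6); meets TQ at V = (3/4, -7/24)
V = T + t·(Q−T) with t = 27/20

t = 27/20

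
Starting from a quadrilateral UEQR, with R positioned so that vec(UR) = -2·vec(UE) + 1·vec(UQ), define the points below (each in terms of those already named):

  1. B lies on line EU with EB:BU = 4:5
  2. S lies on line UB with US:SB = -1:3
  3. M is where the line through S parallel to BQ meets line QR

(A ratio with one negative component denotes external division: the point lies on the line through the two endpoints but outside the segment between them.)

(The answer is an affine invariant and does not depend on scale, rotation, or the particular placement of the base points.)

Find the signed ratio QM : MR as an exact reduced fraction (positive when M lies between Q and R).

Set U = (0, 0), E = (1, 0), Q = (0, 1), R = (-2, 1); any affine frame gives the same invariant.
1. B lies on line EU with EB:BU = 4:5 ⇒ B = (5/9, 0)
2. S lies on line UB with US:SB = -1:3 ⇒ S = (-5/18, 0)
3. M is where the line through S parallel to BQ meets line QR ⇒ M = (-5/6, 1)
M = Q + t·(R−Q) with t = 5/12, so QM:MR = t:(1−t) = 5/12:7/12

QM:MR = 5/7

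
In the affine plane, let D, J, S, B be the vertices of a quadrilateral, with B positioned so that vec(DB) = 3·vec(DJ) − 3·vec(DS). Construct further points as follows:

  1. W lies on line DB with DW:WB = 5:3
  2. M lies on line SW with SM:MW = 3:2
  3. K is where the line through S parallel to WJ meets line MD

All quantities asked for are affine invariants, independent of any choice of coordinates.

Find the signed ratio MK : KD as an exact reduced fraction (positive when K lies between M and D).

Work in coordinates with D = (0, 0), J = (1, 0), S = (0, 1), B = (3, -3).
1. W lies on line DB with DW:WB = 5:3 ⇒ W = (15/8, -15/8)
2. M lies on line SW with SM:MW = 3:2 ⇒ M = (9/8, -29/40)
3. K is where the line through S parallel to WJ meets line MD ⇒ K = (315/472, -203/472)
K = M + t·(D−M) with t = 24/59, so MK:KD = t:(1−t) = 24/59:35/59

MK:KD = 24/35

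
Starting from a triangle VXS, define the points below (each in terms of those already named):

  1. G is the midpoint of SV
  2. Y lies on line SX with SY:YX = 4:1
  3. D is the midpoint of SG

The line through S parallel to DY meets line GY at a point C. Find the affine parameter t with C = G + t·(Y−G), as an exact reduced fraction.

t = 2

Set V = (0, 0), X = (1, 0), S = (0, 1); any affine frame gives the same invariant.
1. G is the midpoint of SV ⇒ G = (0, 1/2)
2. Y lies on line SX with SY:YX = 4:1 ⇒ Y = (4/5, 1/5)
3. D is the midpoint of SG ⇒ D = (0, 3/4)
through S parallel to DY: direction (4/5, -11/20); meets GY at C = (8/5, -1/10)
C = G + t·(Y−G) with t = 2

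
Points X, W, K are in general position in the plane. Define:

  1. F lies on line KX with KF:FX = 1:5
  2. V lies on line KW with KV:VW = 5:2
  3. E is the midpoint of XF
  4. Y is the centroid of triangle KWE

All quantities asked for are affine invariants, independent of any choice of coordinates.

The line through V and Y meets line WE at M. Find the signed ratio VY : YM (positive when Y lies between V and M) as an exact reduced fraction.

Assign X = (0, 0), W = (1, 0), K = (0, 1) — the answer is frame-independent, so this choice is without loss of generality.
1. F lies on line KX with KF:FX = 1:5 ⇒ F = (0, 5/6)
2. V lies on line KW with KV:VW = 5:2 ⇒ V = (5/7, 2/7)
3. E is the midpoint of XF ⇒ E = (0, 5/12)
4. Y is the centroid of triangle KWE ⇒ Y = (1/3, 17/36)
line VY meets WE at M = (3, -5/6)
Y = V + t·(M−V) with t = -1/6, so VY:YM = -1/6:7/6

VY:YM = -1/7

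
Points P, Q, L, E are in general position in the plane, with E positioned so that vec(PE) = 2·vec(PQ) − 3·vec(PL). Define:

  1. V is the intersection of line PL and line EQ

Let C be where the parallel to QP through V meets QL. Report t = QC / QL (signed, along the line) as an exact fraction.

Assign P = (0, 0), Q = (1, 0), L = (0, 1), E = (2, -3) — the answer is frame-independent, so this choice is without loss of generality.
1. V is the intersection of line PL and line EQ ⇒ V = (0, 3)
through V parallel to QP: direction (-1, 0); meets QL at C = (-2, 3)
C = Q + t·(L−Q) with t = 3

t = 3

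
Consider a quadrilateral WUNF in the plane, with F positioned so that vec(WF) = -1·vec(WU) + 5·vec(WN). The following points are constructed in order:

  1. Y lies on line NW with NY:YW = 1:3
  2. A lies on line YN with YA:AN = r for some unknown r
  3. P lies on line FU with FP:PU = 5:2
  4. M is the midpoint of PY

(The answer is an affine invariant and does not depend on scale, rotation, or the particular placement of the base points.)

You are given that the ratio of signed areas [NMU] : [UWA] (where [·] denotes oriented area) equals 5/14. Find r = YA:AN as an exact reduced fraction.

r = 2/3

Work in coordinates with W = (0, 0), U = (1, 0), N = (0, 1), F = (-1, 5).
1. Y lies on line NW with NY:YW = 1:3 ⇒ Y = (0, 3/4)
2. With YA:AN = r, write λ = r/(r+1) so A = Y + λ·(N−Y); A is affine-linear in λ
3. P lies on line FU with FP:PU = 5:2 ⇒ P = (3/7, 10/7)
4. M is the midpoint of PY ⇒ M = (3/14, 61/56)
Every point depending on A is an affine combination of A and λ-independent points, so each such coordinate is linear in λ; the λ² term in each signed area is a multiple of (N−Y)×(N−Y) = 0, so 2·[NMU] and 2·[UWA] are each linear in λ. Evaluating at λ=0 and λ=1:
  2·[NMU] = -17/56,   2·[UWA] = -1/4·λ − 3/4
So [NMU]:[UWA] = (-17/56) / (-1/4·λ − 3/4). Setting this equal to 5/14:
  -17/56 = 5/14·(-1/4·λ − 3/4)  ⇒  λ = 2/5
Then r = λ/(1−λ) = (2/5)/(3/5) = 2/3. Check: with r = 2/3, A = (0, 17/20) and [NMU]:[UWA] = 5/14 as required.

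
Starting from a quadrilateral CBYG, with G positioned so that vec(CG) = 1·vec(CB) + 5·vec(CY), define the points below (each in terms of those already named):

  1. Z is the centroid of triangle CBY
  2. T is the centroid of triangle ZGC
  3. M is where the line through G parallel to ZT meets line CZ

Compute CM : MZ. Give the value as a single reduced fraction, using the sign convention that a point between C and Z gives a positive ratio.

Choose coordinates C = (0, 0), B = (1, 0), Y = (0, 1), G = (1, 5).
1. Z is the centroid of triangle CBY ⇒ Z = (1/3, 1/3)
2. T is the centroid of triangle ZGC ⇒ T = (4/9, 16/9)
3. M is where the line through G parallel to ZT meets line CZ ⇒ M = (2/3, 2/3)
M = C + t·(Z−C) with t = 2, so CM:MZ = t:(1−t) = 2:-1

CM:MZ = -2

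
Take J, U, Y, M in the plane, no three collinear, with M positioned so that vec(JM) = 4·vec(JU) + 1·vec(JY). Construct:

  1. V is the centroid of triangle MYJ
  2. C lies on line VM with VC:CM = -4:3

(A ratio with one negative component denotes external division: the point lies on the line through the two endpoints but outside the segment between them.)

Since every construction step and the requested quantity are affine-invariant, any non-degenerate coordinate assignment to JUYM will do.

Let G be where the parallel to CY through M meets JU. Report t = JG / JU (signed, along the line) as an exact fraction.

Assign J = (0, 0), U = (1, 0), Y = (0, 1), M = (4, 1) — the answer is frame-independent, so this choice is without loss of generality.
1. V is the centroid of triangle MYJ ⇒ V = (4/3, 2/3)
2. C lies on line VM with VC:CM = -4:3 ⇒ C = (12, 2)
through M parallel to CY: direction (-12, -1); meets JU at G = (-8, 0)
G = J + t·(U−J) with t = -8

t = -8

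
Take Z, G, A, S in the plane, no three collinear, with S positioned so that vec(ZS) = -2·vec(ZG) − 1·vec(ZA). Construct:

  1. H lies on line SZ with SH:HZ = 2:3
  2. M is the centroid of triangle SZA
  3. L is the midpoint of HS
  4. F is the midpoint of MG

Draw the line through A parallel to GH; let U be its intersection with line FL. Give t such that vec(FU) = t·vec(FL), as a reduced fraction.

Set Z = (0, 0), G = (1, 0), A = (0, 1), S = (-2, -1); any affine frame gives the same invariant.
1. H lies on line SZ with SH:HZ = 2:3 ⇒ H = (-6/5, -3/5)
2. M is the centroid of triangle SZA ⇒ M = (-2/3, 0)
3. L is the midpoint of HS ⇒ L = (-8/5, -4/5)
4. F is the midpoint of MG ⇒ F = (1/6, 0)
through A parallel to GH: direction (-11/5, -3/5); meets FL at U = (209/35, 92/35)
U = F + t·(L−F) with t = -23/7

t = -23/7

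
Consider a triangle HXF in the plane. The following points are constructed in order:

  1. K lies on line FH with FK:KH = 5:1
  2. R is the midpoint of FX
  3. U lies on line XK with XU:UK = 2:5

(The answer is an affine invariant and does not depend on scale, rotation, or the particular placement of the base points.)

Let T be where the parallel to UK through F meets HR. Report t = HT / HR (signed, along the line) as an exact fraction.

t = 12/7

Choose coordinates H = (0, 0), X = (1, 0), F = (0, 1).
1. K lies on line FH with FK:KH = 5:1 ⇒ K = (0, 1/6)
2. R is the midpoint of FX ⇒ R = (1/2, 1/2)
3. U lies on line XK with XU:UK = 2:5 ⇒ U = (5/7, 1/21)
through F parallel to UK: direction (-5/7, 5/42); meets HR at T = (6/7, 6/7)
T = H + t·(R−H) with t = 12/7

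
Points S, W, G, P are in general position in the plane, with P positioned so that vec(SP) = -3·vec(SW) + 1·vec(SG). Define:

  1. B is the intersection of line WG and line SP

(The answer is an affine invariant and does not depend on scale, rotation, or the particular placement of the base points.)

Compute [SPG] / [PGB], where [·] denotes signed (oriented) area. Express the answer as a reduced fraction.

[SPG]:[PGB] = 2/3

Work in coordinates with S = (0, 0), W = (1, 0), G = (0, 1), P = (-3, 1).
1. B is the intersection of line WG and line SP ⇒ B = (3/2, -1/2)
2·[SPG] = -3, 2·[PGB] = -9/2
[SPG]:[PGB] = -3:-9/2 = 2/3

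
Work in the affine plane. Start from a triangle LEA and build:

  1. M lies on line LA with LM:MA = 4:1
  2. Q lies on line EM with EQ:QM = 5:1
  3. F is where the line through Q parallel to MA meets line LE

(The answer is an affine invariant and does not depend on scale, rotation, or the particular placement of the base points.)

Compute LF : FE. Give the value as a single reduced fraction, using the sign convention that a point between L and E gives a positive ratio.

LF:FE = 1/5

Work in coordinates with L = (0, 0), E = (1, 0), A = (0, 1).
1. M lies on line LA with LM:MA = 4:1 ⇒ M = (0, 4/5)
2. Q lies on line EM with EQ:QM = 5:1 ⇒ Q = (1/6, 2/3)
3. F is where the line through Q parallel to MA meets line LE ⇒ F = (1/6, 0)
F = L + t·(E−L) with t = 1/6, so LF:FE = t:(1−t) = 1/6:5/6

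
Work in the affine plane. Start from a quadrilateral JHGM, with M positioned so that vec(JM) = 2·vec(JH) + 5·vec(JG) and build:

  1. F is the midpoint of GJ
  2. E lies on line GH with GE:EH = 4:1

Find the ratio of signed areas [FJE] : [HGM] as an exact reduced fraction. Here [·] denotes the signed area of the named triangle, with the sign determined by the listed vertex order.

[FJE]:[HGM] = -1/15

Work in coordinates with J = (0, 0), H = (1, 0), G = (0, 1), M = (2, 5).
1. F is the midpoint of GJ ⇒ F = (0, 1/2)
2. E lies on line GH with GE:EH = 4:1 ⇒ E = (4/5, 1/5)
2·[FJE] = 2/5, 2·[HGM] = -6
[FJE]:[HGM] = 2/5:-6 = -1/15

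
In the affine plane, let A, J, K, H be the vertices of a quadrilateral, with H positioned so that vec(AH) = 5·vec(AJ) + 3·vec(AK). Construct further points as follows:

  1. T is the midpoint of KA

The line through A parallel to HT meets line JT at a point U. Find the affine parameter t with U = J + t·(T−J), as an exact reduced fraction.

t = 1/2

Work in coordinates with A = (0, 0), J = (1, 0), K = (0, 1), H = (5, 3).
1. T is the midpoint of KA ⇒ T = (0, 1/2)
through A parallel to HT: direction (-5, -5/2); meets JT at U = (1/2, 1/4)
U = J + t·(T−J) with t = 1/2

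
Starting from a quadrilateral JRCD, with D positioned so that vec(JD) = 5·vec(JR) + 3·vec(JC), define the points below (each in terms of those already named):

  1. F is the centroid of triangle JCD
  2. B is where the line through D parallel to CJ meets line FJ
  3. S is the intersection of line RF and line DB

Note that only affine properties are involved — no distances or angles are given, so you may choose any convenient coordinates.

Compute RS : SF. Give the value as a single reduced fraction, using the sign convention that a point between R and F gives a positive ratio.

RS:SF = -6/5

Assign J = (0, 0), R = (1, 0), C = (0, 1), D = (5, 3) — the answer is frame-independent, so this choice is without loss of generality.
1. F is the centroid of triangle JCD ⇒ F = (5/3, 4/3)
2. B is where the line through D parallel to CJ meets line FJ ⇒ B = (5, 4)
3. S is the intersection of line RF and line DB ⇒ S = (5, 8)
S = R + t·(F−R) with t = 6, so RS:SF = t:(1−t) = 6:-5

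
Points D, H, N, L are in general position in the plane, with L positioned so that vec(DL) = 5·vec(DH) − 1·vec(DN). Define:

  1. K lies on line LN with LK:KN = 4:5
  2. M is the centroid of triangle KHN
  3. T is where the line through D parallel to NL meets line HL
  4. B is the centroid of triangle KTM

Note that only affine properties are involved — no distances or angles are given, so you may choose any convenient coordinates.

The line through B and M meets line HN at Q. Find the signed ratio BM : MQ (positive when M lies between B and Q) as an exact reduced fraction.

Assign D = (0, 0), H = (1, 0), N = (0, 1), L = (5, -1) — the answer is frame-independent, so this choice is without loss of generality.
1. K lies on line LN with LK:KN = 4:5 ⇒ K = (25/9, -1/9)
2. M is the centroid of triangle KHN ⇒ M = (34/27, 8/27)
3. T is where the line through D parallel to NL meets line HL ⇒ T = (-5/3, 2/3)
4. B is the centroid of triangle KTM ⇒ B = (64/81, 23/81)
line BM meets HN at Q = (28/39, 11/39)
M = B + t·(Q−B) with t = -13/2, so BM:MQ = -13/2:15/2

BM:MQ = -13/15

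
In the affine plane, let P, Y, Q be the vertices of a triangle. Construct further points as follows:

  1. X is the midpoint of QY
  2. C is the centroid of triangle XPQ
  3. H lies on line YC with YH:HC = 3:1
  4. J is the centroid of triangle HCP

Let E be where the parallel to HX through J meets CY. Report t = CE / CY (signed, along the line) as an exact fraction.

t = 1/6

Set P = (0, 0), Y = (1, 0), Q = (0, 1); any affine frame gives the same invariant.
1. X is the midpoint of QY ⇒ X = (1/2, 1/2)
2. C is the centroid of triangle XPQ ⇒ C = (1/6, 1/2)
3. H lies on line YC with YH:HC = 3:1 ⇒ H = (3/8, 3/8)
4. J is the centroid of triangle HCP ⇒ J = (13/72, 7/24)
through J parallel to HX: direction (1/8, 1/8); meets CY at E = (11/36, 5/12)
E = C + t·(Y−C) with t = 1/6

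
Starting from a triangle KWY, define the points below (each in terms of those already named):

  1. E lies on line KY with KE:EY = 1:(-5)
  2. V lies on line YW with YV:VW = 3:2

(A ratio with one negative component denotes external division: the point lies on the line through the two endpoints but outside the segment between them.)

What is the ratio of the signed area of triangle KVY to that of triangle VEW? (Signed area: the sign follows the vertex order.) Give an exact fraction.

[KVY]:[VEW] = 6/5

Work in coordinates with K = (0, 0), W = (1, 0), Y = (0, 1).
1. E lies on line KY with KE:EY = 1:(-5) ⇒ E = (0, -1/4)
2. V lies on line YW with YV:VW = 3:2 ⇒ V = (3/5, 2/5)
2·[KVY] = 3/5, 2·[VEW] = 1/2
[KVY]:[VEW] = 3/5:1/2 = 6/5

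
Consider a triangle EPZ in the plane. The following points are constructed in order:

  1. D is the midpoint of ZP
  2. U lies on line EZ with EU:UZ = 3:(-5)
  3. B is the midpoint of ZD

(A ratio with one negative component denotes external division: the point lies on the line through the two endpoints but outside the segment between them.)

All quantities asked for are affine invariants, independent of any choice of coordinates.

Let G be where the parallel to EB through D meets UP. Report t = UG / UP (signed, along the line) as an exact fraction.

Work in coordinates with E = (0, 0), P = (1, 0), Z = (0, 1).
1. D is the midpoint of ZP ⇒ D = (1/2, 1/2)
2. U lies on line EZ with EU:UZ = 3:(-5) ⇒ U = (0, -3/2)
3. B is the midpoint of ZD ⇒ B = (1/4, 3/4)
through D parallel to EB: direction (1/4, 3/4); meets UP at G = (-1/3, -2)
G = U + t·(P−U) with t = -1/3

t = -1/3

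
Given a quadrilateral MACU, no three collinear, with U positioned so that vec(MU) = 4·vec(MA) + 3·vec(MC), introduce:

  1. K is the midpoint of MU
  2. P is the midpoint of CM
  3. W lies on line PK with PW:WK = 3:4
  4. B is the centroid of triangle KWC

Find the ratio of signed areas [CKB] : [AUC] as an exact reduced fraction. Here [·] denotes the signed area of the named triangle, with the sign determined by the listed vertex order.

[CKB]:[AUC] = -2/63

Assign M = (0, 0), A = (1, 0), C = (0, 1), U = (4, 3) — the answer is frame-independent, so this choice is without loss of generality.
1. K is the midpoint of MU ⇒ K = (2, 3/2)
2. P is the midpoint of CM ⇒ P = (0, 1/2)
3. W lies on line PK with PW:WK = 3:4 ⇒ W = (6/7, 13/14)
4. B is the centroid of triangle KWC ⇒ B = (20/21, 8/7)
2·[CKB] = -4/21, 2·[AUC] = 6
[CKB]:[AUC] = -4/21:6 = -2/63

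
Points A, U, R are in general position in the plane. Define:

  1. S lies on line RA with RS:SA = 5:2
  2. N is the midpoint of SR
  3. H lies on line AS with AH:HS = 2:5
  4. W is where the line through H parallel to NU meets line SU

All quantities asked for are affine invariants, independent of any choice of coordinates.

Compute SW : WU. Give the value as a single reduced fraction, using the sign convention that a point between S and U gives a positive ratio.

SW:WU = -4/11

Set A = (0, 0), U = (1, 0), R = (0, 1); any affine frame gives the same invariant.
1. S lies on line RA with RS:SA = 5:2 ⇒ S = (0, 2/7)
2. N is the midpoint of SR ⇒ N = (0, 9/14)
3. H lies on line AS with AH:HS = 2:5 ⇒ H = (0, 4/49)
4. W is where the line through H parallel to NU meets line SU ⇒ W = (-4/7, 22/49)
W = S + t·(U−S) with t = -4/7, so SW:WU = t:(1−t) = -4/7:11/7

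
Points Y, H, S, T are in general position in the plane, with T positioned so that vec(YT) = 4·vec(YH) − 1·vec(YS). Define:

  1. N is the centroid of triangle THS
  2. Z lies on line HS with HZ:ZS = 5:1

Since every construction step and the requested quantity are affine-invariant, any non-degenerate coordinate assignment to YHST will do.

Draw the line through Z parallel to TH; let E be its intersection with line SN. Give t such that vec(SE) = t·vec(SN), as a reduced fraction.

Choose coordinates Y = (0, 0), H = (1, 0), S = (0, 1), T = (4, -1).
1. N is the centroid of triangle THS ⇒ N = (5/3, 0)
2. Z lies on line HS with HZ:ZS = 5:1 ⇒ Z = (1/6, 5/6)
through Z parallel to TH: direction (-3, 1); meets SN at E = (5/12, 3/4)
E = S + t·(N−S) with t = 1/4

t = 1/4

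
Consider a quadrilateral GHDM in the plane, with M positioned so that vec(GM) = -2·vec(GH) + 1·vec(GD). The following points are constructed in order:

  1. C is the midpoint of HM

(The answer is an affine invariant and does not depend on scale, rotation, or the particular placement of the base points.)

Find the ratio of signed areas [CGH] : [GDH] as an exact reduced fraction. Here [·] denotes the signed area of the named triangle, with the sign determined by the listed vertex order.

[CGH]:[GDH] = -1/2

Work in coordinates with G = (0, 0), H = (1, 0), D = (0, 1), M = (-2, 1).
1. C is the midpoint of HM ⇒ C = (-1/2, 1/2)
2·[CGH] = 1/2, 2·[GDH] = -1
[CGH]:[GDH] = 1/2:-1 = -1/2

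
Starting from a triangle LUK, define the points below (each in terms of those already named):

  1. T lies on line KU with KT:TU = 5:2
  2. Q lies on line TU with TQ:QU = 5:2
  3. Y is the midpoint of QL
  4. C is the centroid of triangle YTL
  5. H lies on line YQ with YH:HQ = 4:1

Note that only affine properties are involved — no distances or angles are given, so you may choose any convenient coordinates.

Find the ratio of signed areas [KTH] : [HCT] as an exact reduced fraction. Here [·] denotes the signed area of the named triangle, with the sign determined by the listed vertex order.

[KTH]:[HCT] = 21/26

Choose coordinates L = (0, 0), U = (1, 0), K = (0, 1).
1. T lies on line KU with KT:TU = 5:2 ⇒ T = (5/7, 2/7)
2. Q lies on line TU with TQ:QU = 5:2 ⇒ Q = (45/49, 4/49)
3. Y is the midpoint of QL ⇒ Y = (45/98, 2/49)
4. C is the centroid of triangle YTL ⇒ C = (115/294, 16/147)
5. H lies on line YQ with YH:HQ = 4:1 ⇒ H = (81/98, 18/245)
2·[KTH] = -1/14, 2·[HCT] = -13/147
[KTH]:[HCT] = -1/14:-13/147 = 21/26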